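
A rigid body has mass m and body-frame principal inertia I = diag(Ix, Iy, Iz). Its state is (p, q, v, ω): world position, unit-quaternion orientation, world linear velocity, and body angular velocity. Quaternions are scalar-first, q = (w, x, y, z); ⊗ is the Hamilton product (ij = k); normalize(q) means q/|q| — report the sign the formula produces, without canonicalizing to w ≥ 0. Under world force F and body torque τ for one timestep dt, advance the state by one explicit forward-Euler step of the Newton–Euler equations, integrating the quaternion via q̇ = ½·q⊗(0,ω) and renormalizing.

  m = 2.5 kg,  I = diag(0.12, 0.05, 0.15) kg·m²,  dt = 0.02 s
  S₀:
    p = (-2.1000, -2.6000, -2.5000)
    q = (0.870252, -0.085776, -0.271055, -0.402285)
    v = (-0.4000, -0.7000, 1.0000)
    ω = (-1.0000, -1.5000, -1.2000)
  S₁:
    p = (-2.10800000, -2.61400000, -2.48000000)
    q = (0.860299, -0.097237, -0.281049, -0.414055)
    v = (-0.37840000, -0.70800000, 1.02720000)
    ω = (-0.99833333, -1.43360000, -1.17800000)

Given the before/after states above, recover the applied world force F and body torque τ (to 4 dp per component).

ω₁ − ω₀ = (0.00166667, 0.06640000, 0.02200000)
precession coupling = (0.1800, -0.0360, -0.1050)
applied torque τ = (0.1900, 0.1300, 0.0600)
v₁ − v₀ = (0.02160000, -0.00800000, 0.02720000)
m·(v₁−v₀)/dt = (2.7000, -1.0000, 3.4000)

F = (2.7000, -1.0000, 3.4000)
τ = (0.1900, 0.1300, 0.0600)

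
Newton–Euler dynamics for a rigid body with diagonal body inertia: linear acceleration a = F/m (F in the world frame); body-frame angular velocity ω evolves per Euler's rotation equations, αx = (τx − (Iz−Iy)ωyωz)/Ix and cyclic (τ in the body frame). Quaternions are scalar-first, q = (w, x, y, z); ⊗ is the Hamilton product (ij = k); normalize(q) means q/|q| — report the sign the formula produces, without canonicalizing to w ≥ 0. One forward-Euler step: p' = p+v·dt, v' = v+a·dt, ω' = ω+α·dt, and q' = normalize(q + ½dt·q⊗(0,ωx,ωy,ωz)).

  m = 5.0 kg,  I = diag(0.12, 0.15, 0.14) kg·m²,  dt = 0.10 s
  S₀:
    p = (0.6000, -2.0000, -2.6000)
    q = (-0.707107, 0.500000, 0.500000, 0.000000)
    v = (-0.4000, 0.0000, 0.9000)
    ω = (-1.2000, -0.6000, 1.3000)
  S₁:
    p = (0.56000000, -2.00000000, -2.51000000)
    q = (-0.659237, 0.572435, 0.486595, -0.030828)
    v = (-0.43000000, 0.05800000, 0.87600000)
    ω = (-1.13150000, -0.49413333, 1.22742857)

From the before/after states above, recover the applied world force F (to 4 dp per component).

F = (-1.5000, 2.9000, -1.2000)

velocity change Δv = (-0.03000000, 0.05800000, -0.02400000)
applied force F = (-1.5000, 2.9000, -1.2000)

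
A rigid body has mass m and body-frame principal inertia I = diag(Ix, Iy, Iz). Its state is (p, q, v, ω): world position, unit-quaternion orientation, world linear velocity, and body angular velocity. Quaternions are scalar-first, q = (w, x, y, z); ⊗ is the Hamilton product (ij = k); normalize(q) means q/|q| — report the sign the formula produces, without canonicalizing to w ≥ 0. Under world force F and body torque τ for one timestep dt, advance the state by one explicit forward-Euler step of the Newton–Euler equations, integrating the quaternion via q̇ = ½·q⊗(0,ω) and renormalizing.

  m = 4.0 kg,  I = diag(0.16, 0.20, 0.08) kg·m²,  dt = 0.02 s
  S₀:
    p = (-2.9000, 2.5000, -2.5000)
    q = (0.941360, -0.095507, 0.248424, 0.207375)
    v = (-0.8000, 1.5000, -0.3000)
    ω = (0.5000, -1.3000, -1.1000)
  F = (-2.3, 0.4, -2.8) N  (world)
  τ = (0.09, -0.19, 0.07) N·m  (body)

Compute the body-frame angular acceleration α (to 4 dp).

α = (1.6350, -0.7300, 1.2000)

precession coupling ω×(Iω) = (-0.1716, -0.0440, -0.0260)
α = I⁻¹(τ − ω×Iω) = (1.6350, -0.7300, 1.2000)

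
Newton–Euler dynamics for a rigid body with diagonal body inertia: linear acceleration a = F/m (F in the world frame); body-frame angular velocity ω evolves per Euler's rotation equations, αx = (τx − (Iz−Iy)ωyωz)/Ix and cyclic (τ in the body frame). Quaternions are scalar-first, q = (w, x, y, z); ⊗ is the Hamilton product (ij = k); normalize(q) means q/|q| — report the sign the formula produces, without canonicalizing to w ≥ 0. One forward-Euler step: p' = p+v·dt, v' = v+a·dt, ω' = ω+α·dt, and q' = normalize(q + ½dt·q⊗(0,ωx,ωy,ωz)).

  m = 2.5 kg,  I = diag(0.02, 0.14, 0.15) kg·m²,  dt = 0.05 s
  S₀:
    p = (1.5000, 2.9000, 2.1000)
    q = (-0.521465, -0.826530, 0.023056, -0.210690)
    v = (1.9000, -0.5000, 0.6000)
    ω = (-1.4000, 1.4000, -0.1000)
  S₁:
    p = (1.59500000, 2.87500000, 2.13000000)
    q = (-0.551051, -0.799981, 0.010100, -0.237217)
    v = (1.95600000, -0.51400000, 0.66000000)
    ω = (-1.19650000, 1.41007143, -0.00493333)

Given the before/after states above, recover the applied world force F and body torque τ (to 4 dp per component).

Δv = v₁−v₀ = (0.05600000, -0.01400000, 0.06000000)
m·(v₁−v₀)/dt = (2.8000, -0.7000, 3.0000)
Δω = ω₁−ω₀ = (0.20350000, 0.01007143, 0.09506667)
gyro term ω₀×Iω₀ = (-0.0014, -0.0182, -0.2352)
I·α + gyro = (0.0800, 0.0100, 0.0500)

F = (2.8000, -0.7000, 3.0000)
τ = (0.0800, 0.0100, 0.0500)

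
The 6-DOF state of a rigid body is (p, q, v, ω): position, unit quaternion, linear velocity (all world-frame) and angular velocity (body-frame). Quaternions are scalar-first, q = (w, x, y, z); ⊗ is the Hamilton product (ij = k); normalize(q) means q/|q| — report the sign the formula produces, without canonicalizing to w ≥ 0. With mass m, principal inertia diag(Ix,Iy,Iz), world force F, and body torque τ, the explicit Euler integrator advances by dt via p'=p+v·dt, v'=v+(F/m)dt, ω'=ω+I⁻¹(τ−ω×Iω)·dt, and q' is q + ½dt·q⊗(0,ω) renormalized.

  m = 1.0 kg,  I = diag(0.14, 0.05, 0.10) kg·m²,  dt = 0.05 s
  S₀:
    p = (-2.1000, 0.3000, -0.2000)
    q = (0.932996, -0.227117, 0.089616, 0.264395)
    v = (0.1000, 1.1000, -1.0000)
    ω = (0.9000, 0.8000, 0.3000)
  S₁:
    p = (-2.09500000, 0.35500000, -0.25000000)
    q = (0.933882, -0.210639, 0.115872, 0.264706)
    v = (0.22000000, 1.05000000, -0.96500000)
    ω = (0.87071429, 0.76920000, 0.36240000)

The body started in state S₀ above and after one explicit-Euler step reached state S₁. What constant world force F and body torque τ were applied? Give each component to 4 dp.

Δv = v₁−v₀ = (0.12000000, -0.05000000, 0.03500000)
applied force F = (2.4000, -1.0000, 0.7000)
Δω = ω₁−ω₀ = (-0.02928571, -0.03080000, 0.06240000)
ω₀×(Iω₀) = (0.0120, 0.0108, -0.0648)
I·α + gyro = (-0.0700, -0.0200, 0.0600)

F = (2.4000, -1.0000, 0.7000)
τ = (-0.0700, -0.0200, 0.0600)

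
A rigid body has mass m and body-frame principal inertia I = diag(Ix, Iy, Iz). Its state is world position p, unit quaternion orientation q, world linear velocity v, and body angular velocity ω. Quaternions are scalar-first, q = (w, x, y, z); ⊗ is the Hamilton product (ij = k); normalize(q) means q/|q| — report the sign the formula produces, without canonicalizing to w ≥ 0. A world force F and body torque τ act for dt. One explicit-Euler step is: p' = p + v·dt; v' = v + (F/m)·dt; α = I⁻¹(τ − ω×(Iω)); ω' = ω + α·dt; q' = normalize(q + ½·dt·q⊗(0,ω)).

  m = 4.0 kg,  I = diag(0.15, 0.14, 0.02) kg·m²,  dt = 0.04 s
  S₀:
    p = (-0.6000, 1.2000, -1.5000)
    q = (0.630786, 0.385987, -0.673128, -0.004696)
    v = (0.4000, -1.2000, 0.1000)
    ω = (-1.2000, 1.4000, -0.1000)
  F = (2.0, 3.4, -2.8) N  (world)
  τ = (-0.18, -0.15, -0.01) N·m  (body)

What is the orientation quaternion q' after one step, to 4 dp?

q' = (0.6584, 0.3721, -0.6541, -0.0113)

Hamilton product q⊗(0,ω) = (1.4050940, -0.6830560, 0.9273343, -0.3304504)
updated quaternion q' = (0.6584, 0.3721, -0.6541, -0.0113)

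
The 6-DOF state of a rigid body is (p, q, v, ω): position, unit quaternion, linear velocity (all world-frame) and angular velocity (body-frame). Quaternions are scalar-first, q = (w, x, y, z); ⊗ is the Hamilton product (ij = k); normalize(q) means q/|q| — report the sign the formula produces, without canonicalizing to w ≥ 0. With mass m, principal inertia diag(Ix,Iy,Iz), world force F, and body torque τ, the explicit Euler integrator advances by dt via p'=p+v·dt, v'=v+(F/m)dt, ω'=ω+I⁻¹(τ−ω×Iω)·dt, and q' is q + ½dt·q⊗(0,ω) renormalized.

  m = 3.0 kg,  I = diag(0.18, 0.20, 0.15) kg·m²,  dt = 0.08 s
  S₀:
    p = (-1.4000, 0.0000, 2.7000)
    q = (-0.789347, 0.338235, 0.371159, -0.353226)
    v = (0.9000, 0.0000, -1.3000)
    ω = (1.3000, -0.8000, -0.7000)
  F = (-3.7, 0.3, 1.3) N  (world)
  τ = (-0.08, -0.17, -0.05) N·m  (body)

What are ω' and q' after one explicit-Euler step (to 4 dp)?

ω' = (1.2769, -0.8571, -0.7156)
q' = (-0.8031, 0.2749, 0.3866, -0.3604)

α = I⁻¹(τ − ω×Iω) = (-0.2889, -0.7135, -0.1947)
ω' = ω + α·dt = (1.2769, -0.8571, -0.7156)
2q̇ = q⊗(0,ω) = (-0.3900365, -1.5685432, 0.4090483, -0.2005518)
q + ½dt·q⊗(0,ω), renormalized = (-0.8031, 0.2749, 0.3866, -0.3604)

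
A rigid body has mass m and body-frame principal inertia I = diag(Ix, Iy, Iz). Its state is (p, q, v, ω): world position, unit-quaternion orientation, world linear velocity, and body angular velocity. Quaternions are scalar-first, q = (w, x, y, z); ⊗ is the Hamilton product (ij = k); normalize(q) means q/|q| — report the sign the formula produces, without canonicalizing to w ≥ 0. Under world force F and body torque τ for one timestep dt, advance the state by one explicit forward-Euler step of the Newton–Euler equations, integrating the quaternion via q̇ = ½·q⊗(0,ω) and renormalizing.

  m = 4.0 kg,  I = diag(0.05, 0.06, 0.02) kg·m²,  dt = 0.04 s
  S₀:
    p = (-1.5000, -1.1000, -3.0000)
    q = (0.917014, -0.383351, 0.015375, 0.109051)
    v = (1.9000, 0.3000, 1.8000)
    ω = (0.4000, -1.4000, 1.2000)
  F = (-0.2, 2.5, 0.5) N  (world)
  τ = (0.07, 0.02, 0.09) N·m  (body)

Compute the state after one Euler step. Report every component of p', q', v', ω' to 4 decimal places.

a = F/m = (-0.0500, 0.6250, 0.1250)
p + v·dt = (-1.4240, -1.0880, -2.9280)
new velocity v' = (1.8980, 0.3250, 1.8050)
α = I⁻¹(τ − ω×Iω) = (0.0560, 0.0933, 4.7800)
ω' = ω + α·dt = (0.4022, -1.3963, 1.3912)
2q̇ = q⊗(0,ω) = (0.0440042, 0.5379270, -0.7801780, 1.6309582)
q' = normalize(q + ½dt·q⊗(0,ω)) = (0.9172, -0.3723, -0.0002, 0.1416)

p' = (-1.4240, -1.0880, -2.9280)
q' = (0.9172, -0.3723, -0.0002, 0.1416)
v' = (1.8980, 0.3250, 1.8050)
ω' = (0.4022, -1.3963, 1.3912)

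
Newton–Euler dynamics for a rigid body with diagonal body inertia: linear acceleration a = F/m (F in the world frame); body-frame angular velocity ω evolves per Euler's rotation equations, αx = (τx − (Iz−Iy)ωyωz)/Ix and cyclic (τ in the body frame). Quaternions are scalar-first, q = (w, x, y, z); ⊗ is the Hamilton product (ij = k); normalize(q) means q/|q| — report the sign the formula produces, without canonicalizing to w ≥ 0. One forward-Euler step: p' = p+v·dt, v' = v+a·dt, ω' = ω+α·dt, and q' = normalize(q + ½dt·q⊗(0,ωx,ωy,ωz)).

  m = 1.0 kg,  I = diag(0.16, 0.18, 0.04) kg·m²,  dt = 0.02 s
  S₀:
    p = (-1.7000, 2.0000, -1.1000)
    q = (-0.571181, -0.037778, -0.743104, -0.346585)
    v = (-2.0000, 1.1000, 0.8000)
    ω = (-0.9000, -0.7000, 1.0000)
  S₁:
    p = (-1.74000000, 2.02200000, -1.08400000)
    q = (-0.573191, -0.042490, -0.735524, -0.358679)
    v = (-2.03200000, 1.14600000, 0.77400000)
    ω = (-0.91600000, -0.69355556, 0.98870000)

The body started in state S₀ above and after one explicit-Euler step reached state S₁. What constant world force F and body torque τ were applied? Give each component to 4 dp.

F = (-1.6000, 2.3000, -1.3000)
τ = (-0.0300, -0.0500, -0.0100)

Δω = ω₁−ω₀ = (-0.01600000, 0.00644444, -0.01130000)
ω₀×(Iω₀) = (0.0980, -0.1080, 0.0126)
I·α + gyro = (-0.0300, -0.0500, -0.0100)
v₁ − v₀ = (-0.03200000, 0.04600000, -0.02600000)
applied force F = (-1.6000, 2.3000, -1.3000)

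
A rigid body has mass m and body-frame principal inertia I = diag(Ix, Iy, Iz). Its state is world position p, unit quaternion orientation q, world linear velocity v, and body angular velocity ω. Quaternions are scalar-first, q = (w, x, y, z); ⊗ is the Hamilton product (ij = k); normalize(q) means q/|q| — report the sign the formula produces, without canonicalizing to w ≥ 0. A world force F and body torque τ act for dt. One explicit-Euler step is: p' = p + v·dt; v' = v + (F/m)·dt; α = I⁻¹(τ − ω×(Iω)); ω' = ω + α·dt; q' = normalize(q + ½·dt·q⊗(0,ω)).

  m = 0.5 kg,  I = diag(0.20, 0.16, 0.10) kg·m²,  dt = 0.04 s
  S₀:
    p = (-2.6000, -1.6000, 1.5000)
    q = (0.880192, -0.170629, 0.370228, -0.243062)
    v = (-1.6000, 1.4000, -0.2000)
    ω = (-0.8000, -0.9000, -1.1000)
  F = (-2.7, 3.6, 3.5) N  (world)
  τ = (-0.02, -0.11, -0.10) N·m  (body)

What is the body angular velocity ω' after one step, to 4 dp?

ω' = (-0.7921, -0.9495, -1.1285)

precession coupling ω×(Iω) = (-0.0594, 0.0880, -0.0288)
(τ − ω×Iω)/I = (0.1970, -1.2375, -0.7120)
new body rate ω' = (-0.7921, -0.9495, -1.1285)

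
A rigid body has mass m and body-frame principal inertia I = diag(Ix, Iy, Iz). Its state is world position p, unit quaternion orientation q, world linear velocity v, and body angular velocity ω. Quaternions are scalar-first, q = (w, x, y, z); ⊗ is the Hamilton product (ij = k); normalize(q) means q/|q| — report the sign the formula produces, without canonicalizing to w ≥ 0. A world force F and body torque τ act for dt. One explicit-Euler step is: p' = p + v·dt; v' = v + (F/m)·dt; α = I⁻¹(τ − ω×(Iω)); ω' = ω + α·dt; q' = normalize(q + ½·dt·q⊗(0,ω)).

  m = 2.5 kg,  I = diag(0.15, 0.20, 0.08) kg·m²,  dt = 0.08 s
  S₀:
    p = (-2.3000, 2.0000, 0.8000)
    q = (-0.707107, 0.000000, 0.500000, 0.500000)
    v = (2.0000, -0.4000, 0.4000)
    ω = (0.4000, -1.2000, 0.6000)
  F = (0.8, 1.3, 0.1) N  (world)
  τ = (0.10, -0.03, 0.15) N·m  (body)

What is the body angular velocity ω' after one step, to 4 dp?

ω' = (0.4073, -1.2187, 0.7740)

(τ − ω×Iω)/I = (0.0907, -0.2340, 2.1750)
ω + α·dt = (0.4073, -1.2187, 0.7740)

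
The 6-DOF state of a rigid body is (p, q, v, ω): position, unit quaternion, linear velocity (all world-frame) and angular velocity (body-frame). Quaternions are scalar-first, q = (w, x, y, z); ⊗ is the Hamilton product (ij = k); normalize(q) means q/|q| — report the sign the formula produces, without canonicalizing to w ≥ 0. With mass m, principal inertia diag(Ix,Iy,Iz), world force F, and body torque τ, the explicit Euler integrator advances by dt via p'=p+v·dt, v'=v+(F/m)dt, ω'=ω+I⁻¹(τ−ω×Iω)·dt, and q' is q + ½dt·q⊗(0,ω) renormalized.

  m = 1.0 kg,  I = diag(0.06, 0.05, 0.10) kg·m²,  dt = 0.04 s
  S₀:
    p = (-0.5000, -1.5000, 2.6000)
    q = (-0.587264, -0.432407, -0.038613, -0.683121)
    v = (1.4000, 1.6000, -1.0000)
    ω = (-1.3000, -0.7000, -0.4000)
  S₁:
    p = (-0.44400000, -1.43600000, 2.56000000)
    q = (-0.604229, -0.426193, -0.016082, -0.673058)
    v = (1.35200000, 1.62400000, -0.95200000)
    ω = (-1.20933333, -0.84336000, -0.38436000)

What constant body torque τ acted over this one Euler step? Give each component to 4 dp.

τ = (0.1500, -0.2000, 0.0300)

Δω = ω₁−ω₀ = (0.09066667, -0.14336000, 0.01564000)
applied torque τ = (0.1500, -0.2000, 0.0300)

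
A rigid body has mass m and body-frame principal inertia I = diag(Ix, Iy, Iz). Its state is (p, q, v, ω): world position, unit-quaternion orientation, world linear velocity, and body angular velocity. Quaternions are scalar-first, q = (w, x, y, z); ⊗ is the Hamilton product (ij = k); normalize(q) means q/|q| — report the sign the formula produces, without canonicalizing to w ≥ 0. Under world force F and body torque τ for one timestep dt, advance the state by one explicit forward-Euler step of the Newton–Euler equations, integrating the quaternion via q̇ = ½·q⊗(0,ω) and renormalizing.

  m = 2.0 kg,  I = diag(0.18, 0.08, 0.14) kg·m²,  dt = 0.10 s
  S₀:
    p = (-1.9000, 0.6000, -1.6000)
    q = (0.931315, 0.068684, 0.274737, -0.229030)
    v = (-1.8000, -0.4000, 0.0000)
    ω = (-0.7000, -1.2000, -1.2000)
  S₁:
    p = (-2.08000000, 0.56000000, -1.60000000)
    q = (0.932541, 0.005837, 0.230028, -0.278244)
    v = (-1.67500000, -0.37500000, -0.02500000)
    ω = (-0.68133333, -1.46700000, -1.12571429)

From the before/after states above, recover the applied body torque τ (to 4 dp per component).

τ = (0.1200, -0.1800, 0.0200)

ω₁ − ω₀ = (0.01866667, -0.26700000, 0.07428571)
gyro term ω₀×Iω₀ = (0.0864, 0.0336, -0.0840)
applied torque τ = (0.1200, -0.1800, 0.0200)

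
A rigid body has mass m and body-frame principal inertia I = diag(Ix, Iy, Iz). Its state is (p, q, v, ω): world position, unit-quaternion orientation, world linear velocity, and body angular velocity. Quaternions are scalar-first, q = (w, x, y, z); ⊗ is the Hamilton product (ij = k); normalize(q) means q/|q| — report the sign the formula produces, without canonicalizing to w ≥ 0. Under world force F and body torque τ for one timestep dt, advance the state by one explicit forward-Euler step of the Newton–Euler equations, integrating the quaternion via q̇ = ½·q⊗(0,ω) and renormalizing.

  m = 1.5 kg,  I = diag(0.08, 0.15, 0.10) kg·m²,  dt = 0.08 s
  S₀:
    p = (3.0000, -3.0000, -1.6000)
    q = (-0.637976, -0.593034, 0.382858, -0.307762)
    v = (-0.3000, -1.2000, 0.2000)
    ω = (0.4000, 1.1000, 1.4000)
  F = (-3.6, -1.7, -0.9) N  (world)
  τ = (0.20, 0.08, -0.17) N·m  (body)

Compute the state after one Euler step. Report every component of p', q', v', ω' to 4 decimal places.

precession coupling ω×(Iω) = (-0.0770, -0.0112, 0.0308)
angular accel α = (3.4625, 0.6080, -2.0080)
ω + α·dt = (0.6770, 1.1486, 1.2394)
Hamilton product q⊗(0,ω) = (0.2469366, 0.6193490, 0.0053692, -1.6986470)
q' = normalize(q + ½dt·q⊗(0,ω)) = (-0.6264, -0.5668, 0.3821, -0.3747)
a = F/m = (-2.4000, -1.1333, -0.6000)
p' = p + v·dt = (2.9760, -3.0960, -1.5840)
new velocity v' = (-0.4920, -1.2907, 0.1520)

p' = (2.9760, -3.0960, -1.5840)
q' = (-0.6264, -0.5668, 0.3821, -0.3747)
v' = (-0.4920, -1.2907, 0.1520)
ω' = (0.6770, 1.1486, 1.2394)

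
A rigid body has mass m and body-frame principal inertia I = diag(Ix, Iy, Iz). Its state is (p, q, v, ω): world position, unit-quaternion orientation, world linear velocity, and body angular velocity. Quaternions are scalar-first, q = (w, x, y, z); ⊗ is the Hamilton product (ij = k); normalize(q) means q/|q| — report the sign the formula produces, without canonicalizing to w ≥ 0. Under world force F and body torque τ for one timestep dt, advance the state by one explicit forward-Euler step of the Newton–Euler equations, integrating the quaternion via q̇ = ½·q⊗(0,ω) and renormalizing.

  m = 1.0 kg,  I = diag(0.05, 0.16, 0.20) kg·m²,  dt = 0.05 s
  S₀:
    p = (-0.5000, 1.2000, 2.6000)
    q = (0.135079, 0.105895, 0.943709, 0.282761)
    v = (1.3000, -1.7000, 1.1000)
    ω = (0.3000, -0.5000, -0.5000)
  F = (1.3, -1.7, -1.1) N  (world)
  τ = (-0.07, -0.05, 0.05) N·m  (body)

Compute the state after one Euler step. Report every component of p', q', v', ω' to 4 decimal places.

p' = (-0.4350, 1.1150, 2.6550)
q' = (0.1496, 0.0986, 0.9453, 0.2726)
v' = (1.3650, -1.7850, 1.0450)
ω' = (0.2200, -0.5227, -0.4834)

gyro term ω×Iω = (0.0100, 0.0225, -0.0165)
angular accel α = (-1.6000, -0.4531, 0.3325)
ω + α·dt = (0.2200, -0.5227, -0.4834)
Hamilton product q⊗(0,ω) = (0.5814665, -0.2899503, 0.0702363, -0.4035997)
q' = normalize(q + ½dt·q⊗(0,ω)) = (0.1496, 0.0986, 0.9453, 0.2726)
a = F/m = (1.3000, -1.7000, -1.1000)
p' = p + v·dt = (-0.4350, 1.1150, 2.6550)
v + (F/m)dt = (1.3650, -1.7850, 1.0450)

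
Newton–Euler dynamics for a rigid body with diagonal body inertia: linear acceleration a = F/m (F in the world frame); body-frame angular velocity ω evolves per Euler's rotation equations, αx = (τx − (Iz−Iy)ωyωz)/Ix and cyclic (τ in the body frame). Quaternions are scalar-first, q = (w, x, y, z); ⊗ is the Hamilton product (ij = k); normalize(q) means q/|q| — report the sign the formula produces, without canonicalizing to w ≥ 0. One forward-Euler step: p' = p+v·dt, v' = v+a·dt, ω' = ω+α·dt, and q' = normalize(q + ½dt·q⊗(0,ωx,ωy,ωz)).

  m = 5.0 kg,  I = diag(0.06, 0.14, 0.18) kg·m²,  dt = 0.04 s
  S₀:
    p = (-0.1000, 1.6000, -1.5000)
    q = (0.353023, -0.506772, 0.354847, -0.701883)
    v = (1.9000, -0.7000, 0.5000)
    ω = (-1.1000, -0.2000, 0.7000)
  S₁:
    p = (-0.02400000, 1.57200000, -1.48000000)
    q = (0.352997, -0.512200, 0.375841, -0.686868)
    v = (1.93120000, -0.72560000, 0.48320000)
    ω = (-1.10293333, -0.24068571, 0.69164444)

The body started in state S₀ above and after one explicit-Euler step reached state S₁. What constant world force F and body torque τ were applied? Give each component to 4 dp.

v₁ − v₀ = (0.03120000, -0.02560000, -0.01680000)
F = m·Δv/dt = (3.9000, -3.2000, -2.1000)
Δω = ω₁−ω₀ = (-0.00293333, -0.04068571, -0.00835556)
I·α + gyro = (-0.0100, -0.0500, -0.0200)

F = (3.9000, -3.2000, -2.1000)
τ = (-0.0100, -0.0500, -0.0200)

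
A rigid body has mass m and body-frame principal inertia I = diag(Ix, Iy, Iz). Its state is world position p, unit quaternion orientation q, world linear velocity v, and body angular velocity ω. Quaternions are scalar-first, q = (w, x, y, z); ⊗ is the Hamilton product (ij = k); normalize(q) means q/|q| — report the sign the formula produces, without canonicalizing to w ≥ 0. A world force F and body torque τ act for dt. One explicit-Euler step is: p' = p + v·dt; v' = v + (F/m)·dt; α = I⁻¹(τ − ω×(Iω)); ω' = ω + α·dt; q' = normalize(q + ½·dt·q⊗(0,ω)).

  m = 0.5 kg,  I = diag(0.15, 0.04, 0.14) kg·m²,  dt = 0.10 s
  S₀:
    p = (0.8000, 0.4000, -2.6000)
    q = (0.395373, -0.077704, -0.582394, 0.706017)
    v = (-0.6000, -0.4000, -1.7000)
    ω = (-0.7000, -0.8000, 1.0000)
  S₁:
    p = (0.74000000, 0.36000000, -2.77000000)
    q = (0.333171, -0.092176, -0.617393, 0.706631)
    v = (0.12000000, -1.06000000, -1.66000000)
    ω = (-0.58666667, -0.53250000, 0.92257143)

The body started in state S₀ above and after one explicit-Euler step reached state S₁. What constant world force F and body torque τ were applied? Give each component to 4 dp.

F = (3.6000, -3.3000, 0.2000)
τ = (0.0900, 0.1000, -0.1700)

ω₁ − ω₀ = (0.11333333, 0.26750000, -0.07742857)
precession coupling = (-0.0800, -0.0070, -0.0616)
applied torque τ = (0.0900, 0.1000, -0.1700)
velocity change Δv = (0.72000000, -0.66000000, 0.04000000)
F = m·Δv/dt = (3.6000, -3.3000, 0.2000)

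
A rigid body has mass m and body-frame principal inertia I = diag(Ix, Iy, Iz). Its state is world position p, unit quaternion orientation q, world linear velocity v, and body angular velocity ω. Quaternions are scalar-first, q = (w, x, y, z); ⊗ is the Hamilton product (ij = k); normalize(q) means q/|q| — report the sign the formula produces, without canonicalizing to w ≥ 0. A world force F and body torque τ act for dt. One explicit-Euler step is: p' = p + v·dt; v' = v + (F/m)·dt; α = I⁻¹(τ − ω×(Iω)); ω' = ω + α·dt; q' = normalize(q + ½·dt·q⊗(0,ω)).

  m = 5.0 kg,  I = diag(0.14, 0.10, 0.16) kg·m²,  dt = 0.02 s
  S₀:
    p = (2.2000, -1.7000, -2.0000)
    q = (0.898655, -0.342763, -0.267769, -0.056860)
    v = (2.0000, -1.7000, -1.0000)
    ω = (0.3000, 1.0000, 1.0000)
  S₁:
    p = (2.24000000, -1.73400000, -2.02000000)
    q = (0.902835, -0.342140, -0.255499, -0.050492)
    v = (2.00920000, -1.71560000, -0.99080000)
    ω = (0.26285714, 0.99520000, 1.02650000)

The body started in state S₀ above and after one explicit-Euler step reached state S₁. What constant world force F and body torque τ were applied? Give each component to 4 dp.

F = (2.3000, -3.9000, 2.3000)
τ = (-0.2000, -0.0300, 0.2000)

Δv = v₁−v₀ = (0.00920000, -0.01560000, 0.00920000)
m·(v₁−v₀)/dt = (2.3000, -3.9000, 2.3000)
rate change Δω = (-0.03714286, -0.00480000, 0.02650000)
precession coupling = (0.0600, -0.0060, -0.0120)
applied torque τ = (-0.2000, -0.0300, 0.2000)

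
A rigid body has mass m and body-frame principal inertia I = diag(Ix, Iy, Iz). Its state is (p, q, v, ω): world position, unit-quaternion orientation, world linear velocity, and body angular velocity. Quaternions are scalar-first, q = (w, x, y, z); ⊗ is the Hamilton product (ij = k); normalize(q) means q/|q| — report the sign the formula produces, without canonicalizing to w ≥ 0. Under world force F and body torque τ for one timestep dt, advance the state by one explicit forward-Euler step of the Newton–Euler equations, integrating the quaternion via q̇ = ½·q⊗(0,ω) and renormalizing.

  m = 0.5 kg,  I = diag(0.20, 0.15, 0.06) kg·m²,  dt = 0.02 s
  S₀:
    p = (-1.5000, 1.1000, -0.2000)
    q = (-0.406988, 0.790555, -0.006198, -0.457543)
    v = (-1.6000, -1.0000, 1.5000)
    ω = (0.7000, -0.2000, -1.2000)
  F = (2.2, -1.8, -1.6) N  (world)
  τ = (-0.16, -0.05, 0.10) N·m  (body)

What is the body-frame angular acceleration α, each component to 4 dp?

α = (-0.6920, 0.4507, 1.5500)

gyro term ω×Iω = (-0.0216, -0.1176, 0.0070)
α = I⁻¹(τ − ω×Iω) = (-0.6920, 0.4507, 1.5500)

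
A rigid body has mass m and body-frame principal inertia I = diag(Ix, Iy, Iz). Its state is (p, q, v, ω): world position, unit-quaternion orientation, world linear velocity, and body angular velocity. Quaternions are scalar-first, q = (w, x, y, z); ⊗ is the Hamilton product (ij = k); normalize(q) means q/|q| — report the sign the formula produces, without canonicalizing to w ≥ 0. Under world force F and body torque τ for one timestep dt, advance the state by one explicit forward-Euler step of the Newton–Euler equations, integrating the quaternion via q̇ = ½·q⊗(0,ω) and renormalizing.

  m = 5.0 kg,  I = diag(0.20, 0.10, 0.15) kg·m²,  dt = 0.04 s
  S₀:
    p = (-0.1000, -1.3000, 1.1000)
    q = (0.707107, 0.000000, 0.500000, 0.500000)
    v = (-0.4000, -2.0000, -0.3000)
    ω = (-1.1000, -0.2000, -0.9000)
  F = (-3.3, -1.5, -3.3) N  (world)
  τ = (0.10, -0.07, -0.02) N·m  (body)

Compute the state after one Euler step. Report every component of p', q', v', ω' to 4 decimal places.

ω×(Iω) gyroscopic = (0.0090, 0.0495, -0.0220)
(τ − ω×Iω)/I = (0.4550, -1.1950, 0.0133)
ω' = ω + α·dt = (-1.0818, -0.2478, -0.8995)
2q̇ = q⊗(0,ω) = (0.5500000, -1.1278177, -0.6914214, -0.0863963)
updated quaternion q' = (0.7178, -0.0225, 0.4860, 0.4981)
new position p' = (-0.1160, -1.3800, 1.0880)
v' = v + a·dt = (-0.4264, -2.0120, -0.3264)

p' = (-0.1160, -1.3800, 1.0880)
q' = (0.7178, -0.0225, 0.4860, 0.4981)
v' = (-0.4264, -2.0120, -0.3264)
ω' = (-1.0818, -0.2478, -0.8995)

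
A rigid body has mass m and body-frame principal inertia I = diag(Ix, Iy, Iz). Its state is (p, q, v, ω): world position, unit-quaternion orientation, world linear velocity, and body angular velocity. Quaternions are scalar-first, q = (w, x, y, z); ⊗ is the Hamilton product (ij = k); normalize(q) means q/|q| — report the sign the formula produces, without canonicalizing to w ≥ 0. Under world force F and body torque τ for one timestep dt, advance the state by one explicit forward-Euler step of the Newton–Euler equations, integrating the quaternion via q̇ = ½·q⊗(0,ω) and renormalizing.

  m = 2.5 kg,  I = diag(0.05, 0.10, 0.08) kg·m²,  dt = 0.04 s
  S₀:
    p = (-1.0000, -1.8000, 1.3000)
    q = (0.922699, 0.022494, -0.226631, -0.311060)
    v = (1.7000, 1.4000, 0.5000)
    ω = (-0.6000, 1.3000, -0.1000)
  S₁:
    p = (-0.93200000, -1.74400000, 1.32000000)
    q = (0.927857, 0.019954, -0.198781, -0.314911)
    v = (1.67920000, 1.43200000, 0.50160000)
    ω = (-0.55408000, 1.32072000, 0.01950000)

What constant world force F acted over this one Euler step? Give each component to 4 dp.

velocity change Δv = (-0.02080000, 0.03200000, 0.00160000)
F = m·Δv/dt = (-1.3000, 2.0000, 0.1000)

F = (-1.3000, 2.0000, 0.1000)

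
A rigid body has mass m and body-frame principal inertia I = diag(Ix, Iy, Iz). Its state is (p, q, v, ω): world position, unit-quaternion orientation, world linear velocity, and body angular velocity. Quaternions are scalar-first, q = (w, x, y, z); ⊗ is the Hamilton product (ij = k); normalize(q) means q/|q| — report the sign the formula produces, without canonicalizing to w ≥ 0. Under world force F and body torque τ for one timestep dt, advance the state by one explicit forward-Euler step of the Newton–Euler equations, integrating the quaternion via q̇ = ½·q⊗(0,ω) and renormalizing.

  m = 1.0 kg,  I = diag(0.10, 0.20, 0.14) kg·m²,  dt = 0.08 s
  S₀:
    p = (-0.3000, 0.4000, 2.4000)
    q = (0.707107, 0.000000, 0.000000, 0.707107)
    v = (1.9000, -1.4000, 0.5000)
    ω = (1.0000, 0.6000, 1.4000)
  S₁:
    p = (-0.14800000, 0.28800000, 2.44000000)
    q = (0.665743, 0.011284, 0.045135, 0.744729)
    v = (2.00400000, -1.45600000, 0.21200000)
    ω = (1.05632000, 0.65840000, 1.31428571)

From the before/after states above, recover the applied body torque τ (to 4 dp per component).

rate change Δω = (0.05632000, 0.05840000, -0.08571429)
precession coupling = (-0.0504, -0.0560, 0.0600)
I·α + gyro = (0.0200, 0.0900, -0.0900)

τ = (0.0200, 0.0900, -0.0900)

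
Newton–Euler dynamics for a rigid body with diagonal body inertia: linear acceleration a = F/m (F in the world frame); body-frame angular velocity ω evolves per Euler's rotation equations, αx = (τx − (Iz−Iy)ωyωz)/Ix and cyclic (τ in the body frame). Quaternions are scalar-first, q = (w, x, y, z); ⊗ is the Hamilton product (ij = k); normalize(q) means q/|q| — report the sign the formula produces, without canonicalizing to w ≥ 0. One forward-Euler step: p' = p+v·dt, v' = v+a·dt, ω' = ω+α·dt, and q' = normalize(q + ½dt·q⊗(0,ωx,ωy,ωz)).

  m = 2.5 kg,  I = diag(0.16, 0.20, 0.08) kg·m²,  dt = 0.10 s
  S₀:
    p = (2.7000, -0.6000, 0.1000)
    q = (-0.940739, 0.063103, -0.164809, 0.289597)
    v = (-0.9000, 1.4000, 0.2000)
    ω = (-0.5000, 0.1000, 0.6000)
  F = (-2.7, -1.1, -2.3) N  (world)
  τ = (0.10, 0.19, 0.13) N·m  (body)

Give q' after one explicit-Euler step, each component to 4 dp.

q' = (-0.9463, 0.0802, -0.1785, 0.2574)

Hamilton product q⊗(0,ω) = (-0.1257258, 0.3425244, -0.2767342, -0.6405376)
q + ½dt·q⊗(0,ω), renormalized = (-0.9463, 0.0802, -0.1785, 0.2574)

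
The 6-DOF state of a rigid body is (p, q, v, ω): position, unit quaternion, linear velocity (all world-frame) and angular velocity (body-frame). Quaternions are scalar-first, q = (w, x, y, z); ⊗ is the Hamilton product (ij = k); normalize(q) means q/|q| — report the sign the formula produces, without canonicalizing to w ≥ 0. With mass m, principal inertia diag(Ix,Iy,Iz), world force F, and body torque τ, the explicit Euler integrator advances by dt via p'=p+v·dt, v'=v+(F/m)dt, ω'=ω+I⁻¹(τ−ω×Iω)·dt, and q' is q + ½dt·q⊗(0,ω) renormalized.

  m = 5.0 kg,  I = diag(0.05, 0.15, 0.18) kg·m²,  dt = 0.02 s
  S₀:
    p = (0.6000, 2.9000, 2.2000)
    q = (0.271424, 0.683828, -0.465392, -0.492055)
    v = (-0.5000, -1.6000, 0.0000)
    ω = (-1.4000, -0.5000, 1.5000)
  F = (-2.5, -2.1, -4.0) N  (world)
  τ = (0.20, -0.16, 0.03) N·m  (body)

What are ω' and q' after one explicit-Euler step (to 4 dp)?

gyro term ω×Iω = (-0.0225, 0.2730, 0.0700)
α = I⁻¹(τ − ω×Iω) = (4.4500, -2.8867, -0.2222)
ω + α·dt = (-1.3110, -0.5577, 1.4956)
q⊗(0,ω) = (1.4627457, -1.3241091, -0.4725770, -0.5863268)
q' = normalize(q + ½dt·q⊗(0,ω)) = (0.2860, 0.6704, -0.4700, -0.4978)

ω' = (-1.3110, -0.5577, 1.4956)
q' = (0.2860, 0.6704, -0.4700, -0.4978)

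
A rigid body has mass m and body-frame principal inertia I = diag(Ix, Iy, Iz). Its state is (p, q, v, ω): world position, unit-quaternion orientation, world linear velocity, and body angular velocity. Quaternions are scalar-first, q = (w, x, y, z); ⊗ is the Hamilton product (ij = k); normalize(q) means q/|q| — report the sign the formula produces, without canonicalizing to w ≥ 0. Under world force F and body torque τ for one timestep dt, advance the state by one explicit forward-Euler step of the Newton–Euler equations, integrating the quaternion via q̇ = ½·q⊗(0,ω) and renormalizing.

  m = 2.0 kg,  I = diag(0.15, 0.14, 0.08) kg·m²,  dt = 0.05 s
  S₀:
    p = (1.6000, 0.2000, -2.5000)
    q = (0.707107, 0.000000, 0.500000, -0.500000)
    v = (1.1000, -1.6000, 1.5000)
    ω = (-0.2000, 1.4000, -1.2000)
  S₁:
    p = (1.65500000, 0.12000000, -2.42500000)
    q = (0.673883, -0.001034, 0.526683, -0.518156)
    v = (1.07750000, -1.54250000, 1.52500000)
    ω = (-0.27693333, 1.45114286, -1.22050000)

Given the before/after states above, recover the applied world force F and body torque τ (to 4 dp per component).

F = (-0.9000, 2.3000, 1.0000)
τ = (-0.1300, 0.1600, -0.0300)

rate change Δω = (-0.07693333, 0.05114286, -0.02050000)
gyro term ω₀×Iω₀ = (0.1008, 0.0168, 0.0028)
τ = I·(Δω/dt) + ω₀×(Iω₀) = (-0.1300, 0.1600, -0.0300)
Δv = v₁−v₀ = (-0.02250000, 0.05750000, 0.02500000)
m·(v₁−v₀)/dt = (-0.9000, 2.3000, 1.0000)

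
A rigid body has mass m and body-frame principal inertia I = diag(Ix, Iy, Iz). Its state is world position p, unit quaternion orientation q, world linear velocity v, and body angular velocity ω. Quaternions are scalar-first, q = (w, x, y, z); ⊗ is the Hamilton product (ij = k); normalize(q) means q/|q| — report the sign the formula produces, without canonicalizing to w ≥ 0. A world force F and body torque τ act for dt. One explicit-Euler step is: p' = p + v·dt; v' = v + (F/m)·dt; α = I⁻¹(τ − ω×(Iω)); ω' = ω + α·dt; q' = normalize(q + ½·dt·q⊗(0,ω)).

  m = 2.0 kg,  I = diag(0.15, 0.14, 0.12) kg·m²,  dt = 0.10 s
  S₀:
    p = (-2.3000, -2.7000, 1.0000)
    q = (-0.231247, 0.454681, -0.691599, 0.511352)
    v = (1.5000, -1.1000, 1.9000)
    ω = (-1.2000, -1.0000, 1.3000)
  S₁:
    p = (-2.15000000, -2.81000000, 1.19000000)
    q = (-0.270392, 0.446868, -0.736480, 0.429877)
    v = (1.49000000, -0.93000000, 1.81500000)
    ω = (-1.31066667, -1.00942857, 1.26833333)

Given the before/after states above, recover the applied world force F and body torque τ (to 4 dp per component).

F = (-0.2000, 3.4000, -1.7000)
τ = (-0.1400, -0.0600, -0.0500)

ω₁ − ω₀ = (-0.11066667, -0.00942857, -0.03166667)
ω₀×(Iω₀) = (0.0260, -0.0468, -0.0120)
I·α + gyro = (-0.1400, -0.0600, -0.0500)
v₁ − v₀ = (-0.01000000, 0.17000000, -0.08500000)
m·(v₁−v₀)/dt = (-0.2000, 3.4000, -1.7000)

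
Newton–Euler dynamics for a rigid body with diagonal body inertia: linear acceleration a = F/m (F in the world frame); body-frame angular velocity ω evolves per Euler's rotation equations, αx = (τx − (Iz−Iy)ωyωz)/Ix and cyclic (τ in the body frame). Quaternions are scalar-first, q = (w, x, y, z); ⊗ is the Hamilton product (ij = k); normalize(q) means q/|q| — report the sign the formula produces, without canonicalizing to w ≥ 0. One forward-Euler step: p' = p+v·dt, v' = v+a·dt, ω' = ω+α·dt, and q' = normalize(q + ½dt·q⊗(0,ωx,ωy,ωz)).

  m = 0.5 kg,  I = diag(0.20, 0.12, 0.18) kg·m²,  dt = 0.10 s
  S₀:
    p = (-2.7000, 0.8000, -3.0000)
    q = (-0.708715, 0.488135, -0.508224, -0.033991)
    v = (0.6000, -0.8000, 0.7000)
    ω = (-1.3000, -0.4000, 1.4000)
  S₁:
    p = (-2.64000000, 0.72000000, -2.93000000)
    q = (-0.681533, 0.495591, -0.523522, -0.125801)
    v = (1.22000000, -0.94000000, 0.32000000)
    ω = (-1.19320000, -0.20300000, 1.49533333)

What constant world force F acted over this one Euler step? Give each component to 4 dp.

Δv = v₁−v₀ = (0.62000000, -0.14000000, -0.38000000)
m·(v₁−v₀)/dt = (3.1000, -0.7000, -1.9000)

F = (3.1000, -0.7000, -1.9000)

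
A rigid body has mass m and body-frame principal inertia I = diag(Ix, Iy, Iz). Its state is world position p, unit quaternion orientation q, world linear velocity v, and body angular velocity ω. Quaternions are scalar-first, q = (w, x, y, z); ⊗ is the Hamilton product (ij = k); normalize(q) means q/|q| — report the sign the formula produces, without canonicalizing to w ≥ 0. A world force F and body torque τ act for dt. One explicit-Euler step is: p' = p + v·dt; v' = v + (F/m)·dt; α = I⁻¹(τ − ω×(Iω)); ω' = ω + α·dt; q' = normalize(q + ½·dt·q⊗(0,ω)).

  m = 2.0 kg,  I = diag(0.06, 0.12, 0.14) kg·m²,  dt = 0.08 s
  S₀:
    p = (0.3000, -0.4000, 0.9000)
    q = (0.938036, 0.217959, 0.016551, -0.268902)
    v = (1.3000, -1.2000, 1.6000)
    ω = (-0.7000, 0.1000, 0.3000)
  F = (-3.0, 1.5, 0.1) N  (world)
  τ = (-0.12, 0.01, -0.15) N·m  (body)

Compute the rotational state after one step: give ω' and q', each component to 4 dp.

ω×(Iω) gyroscopic = (0.0006, 0.0168, -0.0042)
(τ − ω×Iω)/I = (-2.0100, -0.0567, -1.0414)
new body rate ω' = (-0.8608, 0.0955, 0.2167)
q⊗(0,ω) = (0.2315868, -0.6247697, 0.2166473, 0.3147924)
q' = normalize(q + ½dt·q⊗(0,ω)) = (0.9469, 0.1929, 0.0252, -0.2562)

ω' = (-0.8608, 0.0955, 0.2167)
q' = (0.9469, 0.1929, 0.0252, -0.2562)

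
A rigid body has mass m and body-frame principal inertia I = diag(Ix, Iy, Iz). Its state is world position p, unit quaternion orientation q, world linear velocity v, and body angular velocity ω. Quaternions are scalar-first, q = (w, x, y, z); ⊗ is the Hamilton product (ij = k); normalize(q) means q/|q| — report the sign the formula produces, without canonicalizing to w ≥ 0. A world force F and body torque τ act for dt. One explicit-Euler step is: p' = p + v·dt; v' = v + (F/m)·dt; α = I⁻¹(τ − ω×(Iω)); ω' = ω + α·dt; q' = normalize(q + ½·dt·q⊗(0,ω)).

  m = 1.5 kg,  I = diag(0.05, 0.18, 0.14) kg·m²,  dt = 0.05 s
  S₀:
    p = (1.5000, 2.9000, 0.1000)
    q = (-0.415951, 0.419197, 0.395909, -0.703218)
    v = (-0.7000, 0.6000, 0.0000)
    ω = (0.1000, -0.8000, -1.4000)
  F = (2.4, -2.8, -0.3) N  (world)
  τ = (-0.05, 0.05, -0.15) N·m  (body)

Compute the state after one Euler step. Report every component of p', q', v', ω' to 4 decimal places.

new position p' = (1.4650, 2.9300, 0.1000)
new velocity v' = (-0.6200, 0.5067, -0.0100)
precession coupling ω×(Iω) = (-0.0448, 0.0126, -0.0104)
α = I⁻¹(τ − ω×Iω) = (-0.1040, 0.2078, -0.9971)
new body rate ω' = (0.0948, -0.7896, -1.4499)
q⊗(0,ω) = (-0.7096977, -1.1584421, 0.8493148, 0.2073829)
updated quaternion q' = (-0.4333, 0.3899, 0.4168, -0.6975)

p' = (1.4650, 2.9300, 0.1000)
q' = (-0.4333, 0.3899, 0.4168, -0.6975)
v' = (-0.6200, 0.5067, -0.0100)
ω' = (0.0948, -0.7896, -1.4499)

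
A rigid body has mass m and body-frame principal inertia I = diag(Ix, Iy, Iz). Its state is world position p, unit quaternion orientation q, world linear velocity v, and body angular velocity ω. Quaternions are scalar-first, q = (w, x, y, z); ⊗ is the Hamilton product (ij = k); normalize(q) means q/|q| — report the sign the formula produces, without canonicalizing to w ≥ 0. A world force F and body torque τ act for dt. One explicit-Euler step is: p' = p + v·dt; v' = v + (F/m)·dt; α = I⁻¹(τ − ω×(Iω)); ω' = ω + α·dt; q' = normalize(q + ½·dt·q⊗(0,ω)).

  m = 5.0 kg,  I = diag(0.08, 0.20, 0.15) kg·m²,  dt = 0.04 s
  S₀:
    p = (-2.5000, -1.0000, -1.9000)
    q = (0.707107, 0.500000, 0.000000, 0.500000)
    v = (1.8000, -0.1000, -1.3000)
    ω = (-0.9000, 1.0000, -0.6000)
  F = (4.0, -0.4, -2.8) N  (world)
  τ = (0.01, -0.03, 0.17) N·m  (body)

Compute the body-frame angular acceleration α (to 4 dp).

precession coupling ω×(Iω) = (0.0300, -0.0378, -0.1080)
angular accel α = (-0.2500, 0.0390, 1.8533)

α = (-0.2500, 0.0390, 1.8533)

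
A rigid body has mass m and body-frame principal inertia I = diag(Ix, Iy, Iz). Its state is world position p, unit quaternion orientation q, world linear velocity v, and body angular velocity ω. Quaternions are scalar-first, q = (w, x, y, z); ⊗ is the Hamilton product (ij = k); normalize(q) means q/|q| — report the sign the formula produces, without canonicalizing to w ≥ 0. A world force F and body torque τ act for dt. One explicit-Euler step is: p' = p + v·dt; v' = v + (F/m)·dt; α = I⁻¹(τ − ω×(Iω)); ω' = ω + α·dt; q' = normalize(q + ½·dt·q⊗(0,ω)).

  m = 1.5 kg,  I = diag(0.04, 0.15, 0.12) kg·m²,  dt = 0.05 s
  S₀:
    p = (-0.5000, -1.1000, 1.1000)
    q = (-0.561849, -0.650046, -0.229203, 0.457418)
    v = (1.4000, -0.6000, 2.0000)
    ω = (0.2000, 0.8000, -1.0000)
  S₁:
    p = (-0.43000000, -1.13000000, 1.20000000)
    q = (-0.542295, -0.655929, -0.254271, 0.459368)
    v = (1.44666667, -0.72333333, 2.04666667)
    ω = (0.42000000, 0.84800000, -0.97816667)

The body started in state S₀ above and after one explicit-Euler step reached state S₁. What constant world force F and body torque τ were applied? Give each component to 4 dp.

F = (1.4000, -3.7000, 1.4000)
τ = (0.2000, 0.1600, 0.0700)

rate change Δω = (0.22000000, 0.04800000, 0.02183333)
gyro term ω₀×Iω₀ = (0.0240, 0.0160, 0.0176)
applied torque τ = (0.2000, 0.1600, 0.0700)
velocity change Δv = (0.04666667, -0.12333333, 0.04666667)
m·(v₁−v₀)/dt = (1.4000, -3.7000, 1.4000)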